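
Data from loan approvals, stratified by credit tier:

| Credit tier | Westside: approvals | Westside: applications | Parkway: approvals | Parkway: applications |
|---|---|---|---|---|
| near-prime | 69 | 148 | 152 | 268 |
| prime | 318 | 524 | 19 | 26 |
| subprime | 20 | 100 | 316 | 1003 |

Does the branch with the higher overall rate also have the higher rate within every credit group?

Near-prime: Westside 69/148 = 46.6%, Parkway 152/268 = 56.7% → Parkway
Prime: Westside 318/524 = 60.7%, Parkway 19/26 = 73.1% → Parkway
Subprime: Westside 20/100 = 20.0%, Parkway 316/1003 = 31.5% → Parkway
Overall: Westside 407/772 = 52.7%, Parkway 487/1297 = 37.5% → Westside
Parkway wins each credit group but Westside wins overall — the comparison reverses. Parkway's applications skew toward subprime, which has a lower base rate.

No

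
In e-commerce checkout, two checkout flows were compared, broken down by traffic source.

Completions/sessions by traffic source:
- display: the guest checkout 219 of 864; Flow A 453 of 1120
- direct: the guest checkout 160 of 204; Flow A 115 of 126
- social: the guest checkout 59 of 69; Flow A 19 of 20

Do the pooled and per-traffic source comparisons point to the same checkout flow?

Display: the guest checkout 219/864 = 25.3%, Flow A 453/1120 = 40.4% → Flow A
Direct: the guest checkout 160/204 = 78.4%, Flow A 115/126 = 91.3% → Flow A
Social: the guest checkout 59/69 = 85.5%, Flow A 19/20 = 95.0% → Flow A
Overall: the guest checkout 438/1137 = 38.5%, Flow A 587/1266 = 46.4% → Flow A
Flow A wins overall and in every traffic group — no reversal.

Yes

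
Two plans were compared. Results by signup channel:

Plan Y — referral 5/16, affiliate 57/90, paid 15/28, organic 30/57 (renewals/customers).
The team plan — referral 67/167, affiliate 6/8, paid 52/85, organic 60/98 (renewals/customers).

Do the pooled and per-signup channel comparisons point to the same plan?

No

Referral: Plan Y 5/16 = 31.2%, the team plan 67/167 = 40.1% → the team plan
Affiliate: Plan Y 57/90 = 63.3%, the team plan 6/8 = 75.0% → the team plan
Paid: Plan Y 15/28 = 53.6%, the team plan 52/85 = 61.2% → the team plan
Organic: Plan Y 30/57 = 52.6%, the team plan 60/98 = 61.2% → the team plan
Overall: Plan Y 107/191 = 56.0%, the team plan 185/358 = 51.7% → Plan Y
The team plan wins each signup group but Plan Y wins overall — the comparison reverses. The team plan's customers skew toward referral, which has a lower base rate.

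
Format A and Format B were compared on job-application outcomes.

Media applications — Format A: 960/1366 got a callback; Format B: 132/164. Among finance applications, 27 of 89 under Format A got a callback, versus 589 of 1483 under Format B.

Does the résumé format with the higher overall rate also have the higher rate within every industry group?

Media: Format A 960/1366 = 70.3%, Format B 132/164 = 80.5% → Format B
Finance: Format A 27/89 = 30.3%, Format B 589/1483 = 39.7% → Format B
Overall: Format A 987/1455 = 67.8%, Format B 721/1647 = 43.8% → Format A
Format B wins each industry group but Format A wins overall — the comparison reverses. Format B's applications skew toward finance, which has a lower base rate.

No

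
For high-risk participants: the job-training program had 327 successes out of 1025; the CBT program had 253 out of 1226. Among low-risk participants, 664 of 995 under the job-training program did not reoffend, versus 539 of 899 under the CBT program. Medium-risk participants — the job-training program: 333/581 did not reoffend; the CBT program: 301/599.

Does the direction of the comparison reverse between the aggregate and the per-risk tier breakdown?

No

High-risk: the job-training program 327/1025 = 31.9%, the CBT program 253/1226 = 20.6% → the job-training program
Low-risk: the job-training program 664/995 = 66.7%, the CBT program 539/899 = 60.0% → the job-training program
Medium-risk: the job-training program 333/581 = 57.3%, the CBT program 301/599 = 50.3% → the job-training program
Overall: the job-training program 1324/2601 = 50.9%, the CBT program 1093/2724 = 40.1% → the job-training program
The job-training program wins overall and in every risk group — no reversal.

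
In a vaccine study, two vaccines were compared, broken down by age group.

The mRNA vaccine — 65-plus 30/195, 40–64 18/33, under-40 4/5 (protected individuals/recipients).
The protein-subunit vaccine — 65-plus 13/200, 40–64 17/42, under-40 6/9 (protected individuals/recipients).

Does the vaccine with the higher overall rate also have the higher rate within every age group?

Yes

65-plus: the mRNA vaccine 30/195 = 15.4%, the protein-subunit vaccine 13/200 = 6.5% → the mRNA vaccine
40–64: the mRNA vaccine 18/33 = 54.5%, the protein-subunit vaccine 17/42 = 40.5% → the mRNA vaccine
Under-40: the mRNA vaccine 4/5 = 80.0%, the protein-subunit vaccine 6/9 = 66.7% → the mRNA vaccine
Overall: the mRNA vaccine 52/233 = 22.3%, the protein-subunit vaccine 36/251 = 14.3% → the mRNA vaccine
The mRNA vaccine wins overall and in every age group — no reversal.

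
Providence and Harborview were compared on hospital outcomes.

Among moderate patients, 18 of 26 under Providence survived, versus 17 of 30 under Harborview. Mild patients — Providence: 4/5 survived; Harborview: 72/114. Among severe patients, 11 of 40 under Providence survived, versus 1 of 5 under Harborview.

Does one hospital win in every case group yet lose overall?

Yes

Moderate: Providence 18/26 = 69.2%, Harborview 17/30 = 56.7% → Providence
Mild: Providence 4/5 = 80.0%, Harborview 72/114 = 63.2% → Providence
Severe: Providence 11/40 = 27.5%, Harborview 1/5 = 20.0% → Providence
Overall: Providence 33/71 = 46.5%, Harborview 90/149 = 60.4% → Harborview
Providence wins each case group but Harborview wins overall — the comparison reverses. Providence's patients skew toward severe, which has a lower base rate.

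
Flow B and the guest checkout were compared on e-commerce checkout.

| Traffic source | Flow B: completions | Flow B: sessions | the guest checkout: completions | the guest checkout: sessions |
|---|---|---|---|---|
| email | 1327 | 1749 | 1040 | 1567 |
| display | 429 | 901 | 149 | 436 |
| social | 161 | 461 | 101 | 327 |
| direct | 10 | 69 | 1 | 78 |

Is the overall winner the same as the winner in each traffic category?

Email: Flow B 1327/1749 = 75.9%, the guest checkout 1040/1567 = 66.4% → Flow B
Display: Flow B 429/901 = 47.6%, the guest checkout 149/436 = 34.2% → Flow B
Social: Flow B 161/461 = 34.9%, the guest checkout 101/327 = 30.9% → Flow B
Direct: Flow B 10/69 = 14.5%, the guest checkout 1/78 = 1.3% → Flow B
Overall: Flow B 1927/3180 = 60.6%, the guest checkout 1291/2408 = 53.6% → Flow B
Flow B wins overall and in every traffic group — no reversal.

Yes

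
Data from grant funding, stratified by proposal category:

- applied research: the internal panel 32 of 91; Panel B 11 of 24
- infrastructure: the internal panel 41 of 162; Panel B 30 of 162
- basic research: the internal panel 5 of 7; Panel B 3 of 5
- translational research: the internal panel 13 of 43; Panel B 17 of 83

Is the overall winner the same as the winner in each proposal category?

Applied research: the internal panel 32/91 = 35.2%, Panel B 11/24 = 45.8% → Panel B
Infrastructure: the internal panel 41/162 = 25.3%, Panel B 30/162 = 18.5% → the internal panel
Basic research: the internal panel 5/7 = 71.4%, Panel B 3/5 = 60.0% → the internal panel
Translational research: the internal panel 13/43 = 30.2%, Panel B 17/83 = 20.5% → the internal panel
Overall: the internal panel 91/303 = 30.0%, Panel B 61/274 = 22.3% → the internal panel
Neither sweeps: the internal panel wins 3 of 4 groups, Panel B wins 1. The internal panel wins overall but not every group — no Simpson reversal.

No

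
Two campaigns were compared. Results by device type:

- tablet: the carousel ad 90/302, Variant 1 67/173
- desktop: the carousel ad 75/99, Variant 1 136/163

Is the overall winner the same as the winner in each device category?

Yes

Tablet: the carousel ad 90/302 = 29.8%, Variant 1 67/173 = 38.7% → Variant 1
Desktop: the carousel ad 75/99 = 75.8%, Variant 1 136/163 = 83.4% → Variant 1
Overall: the carousel ad 165/401 = 41.1%, Variant 1 203/336 = 60.4% → Variant 1
Variant 1 wins overall and in every device group — no reversal.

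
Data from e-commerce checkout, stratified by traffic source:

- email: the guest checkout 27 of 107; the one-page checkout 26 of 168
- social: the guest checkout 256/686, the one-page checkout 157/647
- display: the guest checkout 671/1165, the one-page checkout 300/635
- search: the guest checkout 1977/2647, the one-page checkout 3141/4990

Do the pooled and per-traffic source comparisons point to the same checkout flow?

Email: the guest checkout 27/107 = 25.2%, the one-page checkout 26/168 = 15.5% → the guest checkout
Social: the guest checkout 256/686 = 37.3%, the one-page checkout 157/647 = 24.3% → the guest checkout
Display: the guest checkout 671/1165 = 57.6%, the one-page checkout 300/635 = 47.2% → the guest checkout
Search: the guest checkout 1977/2647 = 74.7%, the one-page checkout 3141/4990 = 62.9% → the guest checkout
Overall: the guest checkout 2931/4605 = 63.6%, the one-page checkout 3624/6440 = 56.3% → the guest checkout
The guest checkout wins overall and in every traffic group — no reversal.

Yes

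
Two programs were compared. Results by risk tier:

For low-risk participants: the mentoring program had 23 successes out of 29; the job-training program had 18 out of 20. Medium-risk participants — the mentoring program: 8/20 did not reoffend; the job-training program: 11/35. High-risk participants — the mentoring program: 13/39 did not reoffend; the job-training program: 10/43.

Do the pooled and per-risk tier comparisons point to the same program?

Low-risk: the mentoring program 23/29 = 79.3%, the job-training program 18/20 = 90.0% → the job-training program
Medium-risk: the mentoring program 8/20 = 40.0%, the job-training program 11/35 = 31.4% → the mentoring program
High-risk: the mentoring program 13/39 = 33.3%, the job-training program 10/43 = 23.3% → the mentoring program
Overall: the mentoring program 44/88 = 50.0%, the job-training program 39/98 = 39.8% → the mentoring program
Neither sweeps: the mentoring program wins 2 of 3 groups, the job-training program wins 1. The mentoring program wins overall but not every group — no Simpson reversal.

No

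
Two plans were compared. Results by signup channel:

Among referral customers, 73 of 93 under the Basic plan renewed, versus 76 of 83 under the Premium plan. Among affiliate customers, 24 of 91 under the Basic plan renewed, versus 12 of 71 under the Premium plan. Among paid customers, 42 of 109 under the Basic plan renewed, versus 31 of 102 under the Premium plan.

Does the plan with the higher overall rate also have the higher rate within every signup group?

No

Referral: the Basic plan 73/93 = 78.5%, the Premium plan 76/83 = 91.6% → the Premium plan
Affiliate: the Basic plan 24/91 = 26.4%, the Premium plan 12/71 = 16.9% → the Basic plan
Paid: the Basic plan 42/109 = 38.5%, the Premium plan 31/102 = 30.4% → the Basic plan
Overall: the Basic plan 139/293 = 47.4%, the Premium plan 119/256 = 46.5% → the Basic plan
Neither sweeps: the Basic plan wins 2 of 3 groups, the Premium plan wins 1. The Basic plan wins overall but not every group — no Simpson reversal.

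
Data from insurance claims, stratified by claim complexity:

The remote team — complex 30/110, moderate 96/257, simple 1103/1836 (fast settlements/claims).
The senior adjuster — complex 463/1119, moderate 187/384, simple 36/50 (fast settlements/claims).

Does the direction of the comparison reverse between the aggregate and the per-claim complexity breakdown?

Yes

Complex: the remote team 30/110 = 27.3%, the senior adjuster 463/1119 = 41.4% → the senior adjuster
Moderate: the remote team 96/257 = 37.4%, the senior adjuster 187/384 = 48.7% → the senior adjuster
Simple: the remote team 1103/1836 = 60.1%, the senior adjuster 36/50 = 72.0% → the senior adjuster
Overall: the remote team 1229/2203 = 55.8%, the senior adjuster 686/1553 = 44.2% → the remote team
The senior adjuster wins each claim group but the remote team wins overall — the comparison reverses. The senior adjuster's claims skew toward complex, which has a lower base rate.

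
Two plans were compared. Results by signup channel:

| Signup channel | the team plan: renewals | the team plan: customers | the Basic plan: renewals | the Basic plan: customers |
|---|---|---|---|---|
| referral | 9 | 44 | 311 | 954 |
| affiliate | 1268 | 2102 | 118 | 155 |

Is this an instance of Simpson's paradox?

Referral: the team plan 9/44 = 20.5%, the Basic plan 311/954 = 32.6% → the Basic plan
Affiliate: the team plan 1268/2102 = 60.3%, the Basic plan 118/155 = 76.1% → the Basic plan
Overall: the team plan 1277/2146 = 59.5%, the Basic plan 429/1109 = 38.7% → the team plan
The Basic plan wins each signup group but the team plan wins overall — the comparison reverses. The Basic plan's customers skew toward referral, which has a lower base rate.

Yes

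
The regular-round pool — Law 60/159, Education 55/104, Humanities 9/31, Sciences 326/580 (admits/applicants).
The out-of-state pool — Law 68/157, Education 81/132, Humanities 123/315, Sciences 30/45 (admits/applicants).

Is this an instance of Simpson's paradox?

Yes

Law: the regular-round pool 60/159 = 37.7%, the out-of-state pool 68/157 = 43.3% → the out-of-state pool
Education: the regular-round pool 55/104 = 52.9%, the out-of-state pool 81/132 = 61.4% → the out-of-state pool
Humanities: the regular-round pool 9/31 = 29.0%, the out-of-state pool 123/315 = 39.0% → the out-of-state pool
Sciences: the regular-round pool 326/580 = 56.2%, the out-of-state pool 30/45 = 66.7% → the out-of-state pool
Overall: the regular-round pool 450/874 = 51.5%, the out-of-state pool 302/649 = 46.5% → the regular-round pool
The out-of-state pool wins each department group but the regular-round pool wins overall — the comparison reverses. The out-of-state pool's applicants skew toward Humanities, which has a lower base rate.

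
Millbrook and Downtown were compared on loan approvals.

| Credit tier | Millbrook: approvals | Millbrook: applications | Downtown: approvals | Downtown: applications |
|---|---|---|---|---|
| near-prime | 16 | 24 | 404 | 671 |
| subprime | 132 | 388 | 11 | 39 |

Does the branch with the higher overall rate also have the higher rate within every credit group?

No

Near-prime: Millbrook 16/24 = 66.7%, Downtown 404/671 = 60.2% → Millbrook
Subprime: Millbrook 132/388 = 34.0%, Downtown 11/39 = 28.2% → Millbrook
Overall: Millbrook 148/412 = 35.9%, Downtown 415/710 = 58.5% → Downtown
Millbrook wins each credit group but Downtown wins overall — the comparison reverses. Millbrook's applications skew toward subprime, which has a lower base rate.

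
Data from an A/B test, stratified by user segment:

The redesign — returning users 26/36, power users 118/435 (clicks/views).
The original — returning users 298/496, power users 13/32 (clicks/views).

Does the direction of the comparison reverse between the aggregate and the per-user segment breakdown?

No

Returning users: the redesign 26/36 = 72.2%, the original 298/496 = 60.1% → the redesign
Power users: the redesign 118/435 = 27.1%, the original 13/32 = 40.6% → the original
Overall: the redesign 144/471 = 30.6%, the original 311/528 = 58.9% → the original
Neither sweeps: the redesign wins 1 of 2 groups, the original wins 1. The original wins overall but not every group — no Simpson reversal.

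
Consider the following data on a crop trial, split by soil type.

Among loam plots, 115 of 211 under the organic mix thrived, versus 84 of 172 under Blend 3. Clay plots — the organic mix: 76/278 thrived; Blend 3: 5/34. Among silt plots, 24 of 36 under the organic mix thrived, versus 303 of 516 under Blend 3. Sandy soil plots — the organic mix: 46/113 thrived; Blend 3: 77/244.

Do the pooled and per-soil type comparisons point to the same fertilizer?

No

Loam: the organic mix 115/211 = 54.5%, Blend 3 84/172 = 48.8% → the organic mix
Clay: the organic mix 76/278 = 27.3%, Blend 3 5/34 = 14.7% → the organic mix
Silt: the organic mix 24/36 = 66.7%, Blend 3 303/516 = 58.7% → the organic mix
Sandy soil: the organic mix 46/113 = 40.7%, Blend 3 77/244 = 31.6% → the organic mix
Overall: the organic mix 261/638 = 40.9%, Blend 3 469/966 = 48.6% → Blend 3
The organic mix wins each soil group but Blend 3 wins overall — the comparison reverses. The organic mix's plots skew toward clay, which has a lower base rate.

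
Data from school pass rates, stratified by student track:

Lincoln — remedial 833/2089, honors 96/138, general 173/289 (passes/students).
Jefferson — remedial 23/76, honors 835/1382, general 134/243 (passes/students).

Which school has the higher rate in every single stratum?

Lincoln

Remedial: Lincoln 833/2089 = 39.9%, Jefferson 23/76 = 30.3% → Lincoln
Honors: Lincoln 96/138 = 69.6%, Jefferson 835/1382 = 60.4% → Lincoln
General: Lincoln 173/289 = 59.9%, Jefferson 134/243 = 55.1% → Lincoln
Lincoln has the higher rate in all 3 groups.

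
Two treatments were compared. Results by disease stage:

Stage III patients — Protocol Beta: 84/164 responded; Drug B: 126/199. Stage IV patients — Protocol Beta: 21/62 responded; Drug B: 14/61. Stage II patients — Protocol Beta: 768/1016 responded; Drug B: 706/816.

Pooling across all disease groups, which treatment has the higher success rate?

Drug B

Stage III: Protocol Beta 84/164 = 51.2%, Drug B 126/199 = 63.3% → Drug B
Stage IV: Protocol Beta 21/62 = 33.9%, Drug B 14/61 = 23.0% → Protocol Beta
Stage II: Protocol Beta 768/1016 = 75.6%, Drug B 706/816 = 86.5% → Drug B
Overall: Protocol Beta 873/1242 = 70.3%, Drug B 846/1076 = 78.6% → Drug B
(Neither sweeps every disease group, but Drug B has the higher pooled rate.)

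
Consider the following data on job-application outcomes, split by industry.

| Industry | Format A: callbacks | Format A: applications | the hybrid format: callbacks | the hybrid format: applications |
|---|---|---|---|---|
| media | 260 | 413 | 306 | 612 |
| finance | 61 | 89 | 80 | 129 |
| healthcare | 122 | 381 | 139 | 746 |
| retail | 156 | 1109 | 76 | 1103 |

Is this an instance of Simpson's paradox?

Media: Format A 260/413 = 63.0%, the hybrid format 306/612 = 50.0% → Format A
Finance: Format A 61/89 = 68.5%, the hybrid format 80/129 = 62.0% → Format A
Healthcare: Format A 122/381 = 32.0%, the hybrid format 139/746 = 18.6% → Format A
Retail: Format A 156/1109 = 14.1%, the hybrid format 76/1103 = 6.9% → Format A
Overall: Format A 599/1992 = 30.1%, the hybrid format 601/2590 = 23.2% → Format A
Format A wins overall and in every industry group — no reversal.

No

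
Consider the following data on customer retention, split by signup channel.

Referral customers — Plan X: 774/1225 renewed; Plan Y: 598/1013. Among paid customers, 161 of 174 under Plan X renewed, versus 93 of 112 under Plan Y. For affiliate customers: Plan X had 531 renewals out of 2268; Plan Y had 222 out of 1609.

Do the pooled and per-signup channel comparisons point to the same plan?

Referral: Plan X 774/1225 = 63.2%, Plan Y 598/1013 = 59.0% → Plan X
Paid: Plan X 161/174 = 92.5%, Plan Y 93/112 = 83.0% → Plan X
Affiliate: Plan X 531/2268 = 23.4%, Plan Y 222/1609 = 13.8% → Plan X
Overall: Plan X 1466/3667 = 40.0%, Plan Y 913/2734 = 33.4% → Plan X
Plan X wins overall and in every signup group — no reversal.

Yes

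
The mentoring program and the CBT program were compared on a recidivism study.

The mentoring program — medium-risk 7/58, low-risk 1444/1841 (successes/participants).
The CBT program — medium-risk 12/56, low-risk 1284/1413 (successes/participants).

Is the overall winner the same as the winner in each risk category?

Yes

Medium-risk: the mentoring program 7/58 = 12.1%, the CBT program 12/56 = 21.4% → the CBT program
Low-risk: the mentoring program 1444/1841 = 78.4%, the CBT program 1284/1413 = 90.9% → the CBT program
Overall: the mentoring program 1451/1899 = 76.4%, the CBT program 1296/1469 = 88.2% → the CBT program
The CBT program wins overall and in every risk group — no reversal.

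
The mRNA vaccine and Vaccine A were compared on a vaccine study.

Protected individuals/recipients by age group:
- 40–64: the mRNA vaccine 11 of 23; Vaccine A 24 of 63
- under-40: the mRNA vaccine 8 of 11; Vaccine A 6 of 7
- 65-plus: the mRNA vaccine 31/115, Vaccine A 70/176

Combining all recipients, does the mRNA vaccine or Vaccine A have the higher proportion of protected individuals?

Vaccine A

40–64: the mRNA vaccine 11/23 = 47.8%, Vaccine A 24/63 = 38.1% → the mRNA vaccine
Under-40: the mRNA vaccine 8/11 = 72.7%, Vaccine A 6/7 = 85.7% → Vaccine A
65-plus: the mRNA vaccine 31/115 = 27.0%, Vaccine A 70/176 = 39.8% → Vaccine A
Overall: the mRNA vaccine 50/149 = 33.6%, Vaccine A 100/246 = 40.7% → Vaccine A
(Neither sweeps every age group, but Vaccine A has the higher pooled rate.)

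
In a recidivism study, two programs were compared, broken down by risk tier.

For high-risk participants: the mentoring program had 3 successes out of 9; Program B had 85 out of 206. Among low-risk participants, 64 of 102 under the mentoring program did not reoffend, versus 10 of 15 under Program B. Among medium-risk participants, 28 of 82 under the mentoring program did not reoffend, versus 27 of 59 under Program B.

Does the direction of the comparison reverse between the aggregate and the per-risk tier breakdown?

High-risk: the mentoring program 3/9 = 33.3%, Program B 85/206 = 41.3% → Program B
Low-risk: the mentoring program 64/102 = 62.7%, Program B 10/15 = 66.7% → Program B
Medium-risk: the mentoring program 28/82 = 34.1%, Program B 27/59 = 45.8% → Program B
Overall: the mentoring program 95/193 = 49.2%, Program B 122/280 = 43.6% → the mentoring program
Program B wins each risk group but the mentoring program wins overall — the comparison reverses. Program B's participants skew toward high-risk, which has a lower base rate.

Yes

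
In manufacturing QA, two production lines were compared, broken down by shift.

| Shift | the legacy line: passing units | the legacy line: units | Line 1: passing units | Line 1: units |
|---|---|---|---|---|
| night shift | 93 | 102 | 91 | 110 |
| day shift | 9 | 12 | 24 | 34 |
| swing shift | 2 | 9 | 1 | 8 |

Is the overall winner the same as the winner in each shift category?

Yes

Night shift: the legacy line 93/102 = 91.2%, Line 1 91/110 = 82.7% → the legacy line
Day shift: the legacy line 9/12 = 75.0%, Line 1 24/34 = 70.6% → the legacy line
Swing shift: the legacy line 2/9 = 22.2%, Line 1 1/8 = 12.5% → the legacy line
Overall: the legacy line 104/123 = 84.6%, Line 1 116/152 = 76.3% → the legacy line
The legacy line wins overall and in every shift group — no reversal.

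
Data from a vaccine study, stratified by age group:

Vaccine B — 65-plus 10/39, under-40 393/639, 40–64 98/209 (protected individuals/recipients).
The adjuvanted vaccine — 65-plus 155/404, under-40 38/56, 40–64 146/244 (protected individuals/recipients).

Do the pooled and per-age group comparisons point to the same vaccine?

65-plus: Vaccine B 10/39 = 25.6%, the adjuvanted vaccine 155/404 = 38.4% → the adjuvanted vaccine
Under-40: Vaccine B 393/639 = 61.5%, the adjuvanted vaccine 38/56 = 67.9% → the adjuvanted vaccine
40–64: Vaccine B 98/209 = 46.9%, the adjuvanted vaccine 146/244 = 59.8% → the adjuvanted vaccine
Overall: Vaccine B 501/887 = 56.5%, the adjuvanted vaccine 339/704 = 48.2% → Vaccine B
The adjuvanted vaccine wins each age group but Vaccine B wins overall — the comparison reverses. The adjuvanted vaccine's recipients skew toward 65-plus, which has a lower base rate.

No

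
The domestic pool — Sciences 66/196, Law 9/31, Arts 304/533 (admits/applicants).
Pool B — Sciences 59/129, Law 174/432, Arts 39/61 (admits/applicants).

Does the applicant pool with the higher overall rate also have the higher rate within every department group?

No

Sciences: the domestic pool 66/196 = 33.7%, Pool B 59/129 = 45.7% → Pool B
Law: the domestic pool 9/31 = 29.0%, Pool B 174/432 = 40.3% → Pool B
Arts: the domestic pool 304/533 = 57.0%, Pool B 39/61 = 63.9% → Pool B
Overall: the domestic pool 379/760 = 49.9%, Pool B 272/622 = 43.7% → the domestic pool
Pool B wins each department group but the domestic pool wins overall — the comparison reverses. Pool B's applicants skew toward Law, which has a lower base rate.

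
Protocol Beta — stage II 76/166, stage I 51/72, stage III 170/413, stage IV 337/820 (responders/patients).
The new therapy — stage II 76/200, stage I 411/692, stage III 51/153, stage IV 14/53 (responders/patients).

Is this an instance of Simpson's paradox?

Stage II: Protocol Beta 76/166 = 45.8%, the new therapy 76/200 = 38.0% → Protocol Beta
Stage I: Protocol Beta 51/72 = 70.8%, the new therapy 411/692 = 59.4% → Protocol Beta
Stage III: Protocol Beta 170/413 = 41.2%, the new therapy 51/153 = 33.3% → Protocol Beta
Stage IV: Protocol Beta 337/820 = 41.1%, the new therapy 14/53 = 26.4% → Protocol Beta
Overall: Protocol Beta 634/1471 = 43.1%, the new therapy 552/1098 = 50.3% → the new therapy
Protocol Beta wins each disease group but the new therapy wins overall — the comparison reverses. Protocol Beta's patients skew toward stage IV, which has a lower base rate.

Yes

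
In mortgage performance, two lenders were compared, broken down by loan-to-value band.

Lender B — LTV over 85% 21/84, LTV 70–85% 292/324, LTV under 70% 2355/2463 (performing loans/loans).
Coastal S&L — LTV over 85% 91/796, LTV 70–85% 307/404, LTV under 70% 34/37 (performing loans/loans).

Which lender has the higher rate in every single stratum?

LTV over 85%: Lender B 21/84 = 25.0%, Coastal S&L 91/796 = 11.4% → Lender B
LTV 70–85%: Lender B 292/324 = 90.1%, Coastal S&L 307/404 = 76.0% → Lender B
LTV under 70%: Lender B 2355/2463 = 95.6%, Coastal S&L 34/37 = 91.9% → Lender B
Lender B has the higher rate in all 3 groups.

Lender B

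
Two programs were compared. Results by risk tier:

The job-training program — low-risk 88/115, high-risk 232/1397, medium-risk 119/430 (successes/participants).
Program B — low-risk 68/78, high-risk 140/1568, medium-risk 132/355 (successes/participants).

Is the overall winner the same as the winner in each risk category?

No

Low-risk: the job-training program 88/115 = 76.5%, Program B 68/78 = 87.2% → Program B
High-risk: the job-training program 232/1397 = 16.6%, Program B 140/1568 = 8.9% → the job-training program
Medium-risk: the job-training program 119/430 = 27.7%, Program B 132/355 = 37.2% → Program B
Overall: the job-training program 439/1942 = 22.6%, Program B 340/2001 = 17.0% → the job-training program
Neither sweeps: the job-training program wins 1 of 3 groups, Program B wins 2. The job-training program wins overall but not every group — no Simpson reversal.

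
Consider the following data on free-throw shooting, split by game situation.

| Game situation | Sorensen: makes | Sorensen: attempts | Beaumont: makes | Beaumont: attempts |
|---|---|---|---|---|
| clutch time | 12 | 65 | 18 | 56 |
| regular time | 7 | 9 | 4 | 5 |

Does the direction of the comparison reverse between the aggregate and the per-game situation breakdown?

Clutch time: Sorensen 12/65 = 18.5%, Beaumont 18/56 = 32.1% → Beaumont
Regular time: Sorensen 7/9 = 77.8%, Beaumont 4/5 = 80.0% → Beaumont
Overall: Sorensen 19/74 = 25.7%, Beaumont 22/61 = 36.1% → Beaumont
Beaumont wins overall and in every game group — no reversal.

No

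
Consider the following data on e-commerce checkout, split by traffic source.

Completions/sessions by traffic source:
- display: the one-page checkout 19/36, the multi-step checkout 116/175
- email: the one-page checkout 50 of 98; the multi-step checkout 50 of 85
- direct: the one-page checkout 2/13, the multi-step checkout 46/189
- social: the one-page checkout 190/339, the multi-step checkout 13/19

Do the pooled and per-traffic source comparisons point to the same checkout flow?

Display: the one-page checkout 19/36 = 52.8%, the multi-step checkout 116/175 = 66.3% → the multi-step checkout
Email: the one-page checkout 50/98 = 51.0%, the multi-step checkout 50/85 = 58.8% → the multi-step checkout
Direct: the one-page checkout 2/13 = 15.4%, the multi-step checkout 46/189 = 24.3% → the multi-step checkout
Social: the one-page checkout 190/339 = 56.0%, the multi-step checkout 13/19 = 68.4% → the multi-step checkout
Overall: the one-page checkout 261/486 = 53.7%, the multi-step checkout 225/468 = 48.1% → the one-page checkout
The multi-step checkout wins each traffic group but the one-page checkout wins overall — the comparison reverses. The multi-step checkout's sessions skew toward direct, which has a lower base rate.

No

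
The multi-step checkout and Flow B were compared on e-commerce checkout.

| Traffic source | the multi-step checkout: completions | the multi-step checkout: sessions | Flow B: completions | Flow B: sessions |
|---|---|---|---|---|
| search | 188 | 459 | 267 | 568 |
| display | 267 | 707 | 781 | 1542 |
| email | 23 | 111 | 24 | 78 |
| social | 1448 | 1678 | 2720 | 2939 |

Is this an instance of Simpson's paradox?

No

Search: the multi-step checkout 188/459 = 41.0%, Flow B 267/568 = 47.0% → Flow B
Display: the multi-step checkout 267/707 = 37.8%, Flow B 781/1542 = 50.6% → Flow B
Email: the multi-step checkout 23/111 = 20.7%, Flow B 24/78 = 30.8% → Flow B
Social: the multi-step checkout 1448/1678 = 86.3%, Flow B 2720/2939 = 92.5% → Flow B
Overall: the multi-step checkout 1926/2955 = 65.2%, Flow B 3792/5127 = 74.0% → Flow B
Flow B wins overall and in every traffic group — no reversal.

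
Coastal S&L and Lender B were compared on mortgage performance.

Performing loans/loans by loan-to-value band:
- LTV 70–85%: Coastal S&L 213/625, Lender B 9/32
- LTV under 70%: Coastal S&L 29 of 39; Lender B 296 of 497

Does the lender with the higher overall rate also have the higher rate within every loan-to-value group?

LTV 70–85%: Coastal S&L 213/625 = 34.1%, Lender B 9/32 = 28.1% → Coastal S&L
LTV under 70%: Coastal S&L 29/39 = 74.4%, Lender B 296/497 = 59.6% → Coastal S&L
Overall: Coastal S&L 242/664 = 36.4%, Lender B 305/529 = 57.7% → Lender B
Coastal S&L wins each loan-to-value group but Lender B wins overall — the comparison reverses. Coastal S&L's loans skew toward LTV 70–85%, which has a lower base rate.

No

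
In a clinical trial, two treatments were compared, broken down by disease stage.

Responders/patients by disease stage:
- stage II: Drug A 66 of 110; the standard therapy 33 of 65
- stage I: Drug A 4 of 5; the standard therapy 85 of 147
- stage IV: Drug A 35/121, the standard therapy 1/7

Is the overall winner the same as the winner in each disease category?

No

Stage II: Drug A 66/110 = 60.0%, the standard therapy 33/65 = 50.8% → Drug A
Stage I: Drug A 4/5 = 80.0%, the standard therapy 85/147 = 57.8% → Drug A
Stage IV: Drug A 35/121 = 28.9%, the standard therapy 1/7 = 14.3% → Drug A
Overall: Drug A 105/236 = 44.5%, the standard therapy 119/219 = 54.3% → the standard therapy
Drug A wins each disease group but the standard therapy wins overall — the comparison reverses. Drug A's patients skew toward stage IV, which has a lower base rate.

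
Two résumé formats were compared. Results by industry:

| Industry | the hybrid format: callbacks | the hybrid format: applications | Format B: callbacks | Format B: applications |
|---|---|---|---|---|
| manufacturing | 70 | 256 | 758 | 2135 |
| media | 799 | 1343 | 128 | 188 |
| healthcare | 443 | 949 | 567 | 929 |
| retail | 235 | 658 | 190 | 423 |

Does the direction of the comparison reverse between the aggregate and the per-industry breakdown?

Manufacturing: the hybrid format 70/256 = 27.3%, Format B 758/2135 = 35.5% → Format B
Media: the hybrid format 799/1343 = 59.5%, Format B 128/188 = 68.1% → Format B
Healthcare: the hybrid format 443/949 = 46.7%, Format B 567/929 = 61.0% → Format B
Retail: the hybrid format 235/658 = 35.7%, Format B 190/423 = 44.9% → Format B
Overall: the hybrid format 1547/3206 = 48.3%, Format B 1643/3675 = 44.7% → the hybrid format
Format B wins each industry group but the hybrid format wins overall — the comparison reverses. Format B's applications skew toward manufacturing, which has a lower base rate.

Yes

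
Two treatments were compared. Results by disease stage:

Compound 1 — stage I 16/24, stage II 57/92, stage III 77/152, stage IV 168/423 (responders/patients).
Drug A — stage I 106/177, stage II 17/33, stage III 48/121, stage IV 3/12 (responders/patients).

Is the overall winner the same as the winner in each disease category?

Stage I: Compound 1 16/24 = 66.7%, Drug A 106/177 = 59.9% → Compound 1
Stage II: Compound 1 57/92 = 62.0%, Drug A 17/33 = 51.5% → Compound 1
Stage III: Compound 1 77/152 = 50.7%, Drug A 48/121 = 39.7% → Compound 1
Stage IV: Compound 1 168/423 = 39.7%, Drug A 3/12 = 25.0% → Compound 1
Overall: Compound 1 318/691 = 46.0%, Drug A 174/343 = 50.7% → Drug A
Compound 1 wins each disease group but Drug A wins overall — the comparison reverses. Compound 1's patients skew toward stage IV, which has a lower base rate.

No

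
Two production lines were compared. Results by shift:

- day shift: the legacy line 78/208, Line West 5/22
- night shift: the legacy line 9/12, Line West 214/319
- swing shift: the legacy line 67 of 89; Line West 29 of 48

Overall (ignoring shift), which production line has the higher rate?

Line West

Day shift: the legacy line 78/208 = 37.5%, Line West 5/22 = 22.7% → the legacy line
Night shift: the legacy line 9/12 = 75.0%, Line West 214/319 = 67.1% → the legacy line
Swing shift: the legacy line 67/89 = 75.3%, Line West 29/48 = 60.4% → the legacy line
Overall: the legacy line 154/309 = 49.8%, Line West 248/389 = 63.8% → Line West
(The legacy line wins every shift group but Line West wins overall — the legacy line's units skew toward the low-rate day shift group.)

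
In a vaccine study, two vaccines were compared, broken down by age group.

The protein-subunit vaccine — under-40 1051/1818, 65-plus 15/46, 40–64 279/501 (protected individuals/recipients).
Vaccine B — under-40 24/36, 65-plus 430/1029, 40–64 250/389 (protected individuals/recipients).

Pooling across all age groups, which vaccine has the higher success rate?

Under-40: the protein-subunit vaccine 1051/1818 = 57.8%, Vaccine B 24/36 = 66.7% → Vaccine B
65-plus: the protein-subunit vaccine 15/46 = 32.6%, Vaccine B 430/1029 = 41.8% → Vaccine B
40–64: the protein-subunit vaccine 279/501 = 55.7%, Vaccine B 250/389 = 64.3% → Vaccine B
Overall: the protein-subunit vaccine 1345/2365 = 56.9%, Vaccine B 704/1454 = 48.4% → the protein-subunit vaccine
(Vaccine B wins every age group but the protein-subunit vaccine wins overall — Vaccine B's recipients skew toward the low-rate 65-plus group.)

the protein-subunit vaccine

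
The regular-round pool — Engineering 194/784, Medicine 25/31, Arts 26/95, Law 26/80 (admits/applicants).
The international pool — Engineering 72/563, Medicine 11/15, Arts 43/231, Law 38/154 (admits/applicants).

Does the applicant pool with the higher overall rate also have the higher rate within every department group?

Yes

Engineering: the regular-round pool 194/784 = 24.7%, the international pool 72/563 = 12.8% → the regular-round pool
Medicine: the regular-round pool 25/31 = 80.6%, the international pool 11/15 = 73.3% → the regular-round pool
Arts: the regular-round pool 26/95 = 27.4%, the international pool 43/231 = 18.6% → the regular-round pool
Law: the regular-round pool 26/80 = 32.5%, the international pool 38/154 = 24.7% → the regular-round pool
Overall: the regular-round pool 271/990 = 27.4%, the international pool 164/963 = 17.0% → the regular-round pool
The regular-round pool wins overall and in every department group — no reversal.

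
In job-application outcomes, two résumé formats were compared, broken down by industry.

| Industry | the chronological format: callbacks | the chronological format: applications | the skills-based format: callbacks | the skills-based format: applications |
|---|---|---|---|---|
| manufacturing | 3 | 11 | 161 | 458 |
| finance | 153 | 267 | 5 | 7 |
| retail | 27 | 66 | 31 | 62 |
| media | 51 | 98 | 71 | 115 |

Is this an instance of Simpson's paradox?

Yes

Manufacturing: the chronological format 3/11 = 27.3%, the skills-based format 161/458 = 35.2% → the skills-based format
Finance: the chronological format 153/267 = 57.3%, the skills-based format 5/7 = 71.4% → the skills-based format
Retail: the chronological format 27/66 = 40.9%, the skills-based format 31/62 = 50.0% → the skills-based format
Media: the chronological format 51/98 = 52.0%, the skills-based format 71/115 = 61.7% → the skills-based format
Overall: the chronological format 234/442 = 52.9%, the skills-based format 268/642 = 41.7% → the chronological format
The skills-based format wins each industry group but the chronological format wins overall — the comparison reverses. The skills-based format's applications skew toward manufacturing, which has a lower base rate.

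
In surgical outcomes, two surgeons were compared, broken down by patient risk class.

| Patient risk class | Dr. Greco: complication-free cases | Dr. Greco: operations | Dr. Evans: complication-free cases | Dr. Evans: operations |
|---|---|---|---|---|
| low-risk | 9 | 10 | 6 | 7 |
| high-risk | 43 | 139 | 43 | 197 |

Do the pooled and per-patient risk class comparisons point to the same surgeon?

Yes

Low-risk: Dr. Greco 9/10 = 90.0%, Dr. Evans 6/7 = 85.7% → Dr. Greco
High-risk: Dr. Greco 43/139 = 30.9%, Dr. Evans 43/197 = 21.8% → Dr. Greco
Overall: Dr. Greco 52/149 = 34.9%, Dr. Evans 49/204 = 24.0% → Dr. Greco
Dr. Greco wins overall and in every patient risk group — no reversal.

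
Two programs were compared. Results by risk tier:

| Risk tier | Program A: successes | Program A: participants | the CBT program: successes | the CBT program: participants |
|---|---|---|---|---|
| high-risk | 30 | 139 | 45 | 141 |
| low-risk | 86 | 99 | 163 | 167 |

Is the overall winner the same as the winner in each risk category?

Yes

High-risk: Program A 30/139 = 21.6%, the CBT program 45/141 = 31.9% → the CBT program
Low-risk: Program A 86/99 = 86.9%, the CBT program 163/167 = 97.6% → the CBT program
Overall: Program A 116/238 = 48.7%, the CBT program 208/308 = 67.5% → the CBT program
The CBT program wins overall and in every risk group — no reversal.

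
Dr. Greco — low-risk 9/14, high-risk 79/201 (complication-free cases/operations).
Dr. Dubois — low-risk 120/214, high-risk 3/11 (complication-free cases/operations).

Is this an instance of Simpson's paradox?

Yes

Low-risk: Dr. Greco 9/14 = 64.3%, Dr. Dubois 120/214 = 56.1% → Dr. Greco
High-risk: Dr. Greco 79/201 = 39.3%, Dr. Dubois 3/11 = 27.3% → Dr. Greco
Overall: Dr. Greco 88/215 = 40.9%, Dr. Dubois 123/225 = 54.7% → Dr. Dubois
Dr. Greco wins each patient risk group but Dr. Dubois wins overall — the comparison reverses. Dr. Greco's operations skew toward high-risk, which has a lower base rate.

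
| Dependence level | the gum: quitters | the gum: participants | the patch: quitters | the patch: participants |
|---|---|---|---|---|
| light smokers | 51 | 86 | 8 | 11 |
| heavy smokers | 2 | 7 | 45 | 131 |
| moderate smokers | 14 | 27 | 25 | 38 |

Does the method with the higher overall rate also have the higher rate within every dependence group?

Light smokers: the gum 51/86 = 59.3%, the patch 8/11 = 72.7% → the patch
Heavy smokers: the gum 2/7 = 28.6%, the patch 45/131 = 34.4% → the patch
Moderate smokers: the gum 14/27 = 51.9%, the patch 25/38 = 65.8% → the patch
Overall: the gum 67/120 = 55.8%, the patch 78/180 = 43.3% → the gum
The patch wins each dependence group but the gum wins overall — the comparison reverses. The patch's participants skew toward heavy smokers, which has a lower base rate.

No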